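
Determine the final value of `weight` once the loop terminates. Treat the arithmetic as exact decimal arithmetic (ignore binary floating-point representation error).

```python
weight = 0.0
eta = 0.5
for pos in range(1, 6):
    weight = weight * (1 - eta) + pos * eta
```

Let's trace through this code step by step.

Initialize: weight = 0.0
Initialize: eta = 0.5
Entering loop: for pos in range(1, 6):
After iteration 1: pos = 1, weight = 0.5
After iteration 2: pos = 2, weight = 1.25
After iteration 3: pos = 3, weight = 2.125
After iteration 4: pos = 4, weight = 3.0625
After iteration 5: pos = 5, weight = 4.03125
Loop ends.

Final answer: 4.03125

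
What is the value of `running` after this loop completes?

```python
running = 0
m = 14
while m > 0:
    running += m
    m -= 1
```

Let's trace through this code step by step.

Initialize: running = 0
Initialize: m = 14
Entering loop: while m > 0:
After iteration 1: running = 14, m = 13
After iteration 2: running = 27, m = 12
After iteration 3: running = 39, m = 11
After iteration 4: running = 50, m = 10
After iteration 5: running = 60, m = 9
After iteration 6: running = 69, m = 8
After iteration 7: running = 77, m = 7
After iteration 8: running = 84, m = 6
After iteration 9: running = 90, m = 5
After iteration 10: running = 95, m = 4
After iteration 11: running = 99, m = 3
After iteration 12: running = 102, m = 2
After iteration 13: running = 104, m = 1
After iteration 14: running = 105, m = 0
Loop ends.

Final answer: 105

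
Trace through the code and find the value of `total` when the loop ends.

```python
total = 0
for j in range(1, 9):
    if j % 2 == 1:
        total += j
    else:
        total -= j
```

Let's trace through this code step by step.

Initialize: total = 0
Entering loop: for j in range(1, 9):
After iteration 1: j = 1, total = 1
After iteration 2: j = 2, total = -1
After iteration 3: j = 3, total = 2
After iteration 4: j = 4, total = -2
After iteration 5: j = 5, total = 3
After iteration 6: j = 6, total = -3
After iteration 7: j = 7, total = 4
After iteration 8: j = 8, total = -4
Loop ends.

Final answer: -4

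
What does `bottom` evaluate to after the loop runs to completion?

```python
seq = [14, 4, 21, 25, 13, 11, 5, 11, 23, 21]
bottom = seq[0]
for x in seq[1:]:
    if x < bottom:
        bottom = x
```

Let's trace through this code step by step.

Initialize: seq = [14, 4, 21, 25, 13, 11, 5, 11, 23, 21]
Initialize: bottom = 14
Entering loop: for x in seq[1:]:
After iteration 1: x = 4, bottom = 4
After iteration 2: x = 21, bottom = 4
After iteration 3: x = 25, bottom = 4
After iteration 4: x = 13, bottom = 4
After iteration 5: x = 11, bottom = 4
After iteration 6: x = 5, bottom = 4
After iteration 7: x = 11, bottom = 4
After iteration 8: x = 23, bottom = 4
After iteration 9: x = 21, bottom = 4
Loop ends.

Final answer: 4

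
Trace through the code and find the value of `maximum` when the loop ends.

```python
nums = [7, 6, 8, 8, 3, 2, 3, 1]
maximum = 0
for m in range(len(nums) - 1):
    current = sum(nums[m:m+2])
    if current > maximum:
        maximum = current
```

Let's trace through this code step by step.

Initialize: nums = [7, 6, 8, 8, 3, 2, 3, 1]
Initialize: maximum = 0
Entering loop: for m in range(len(nums) - 1):
After iteration 1: m = 0, maximum = 13, current = 13
After iteration 2: m = 1, maximum = 14, current = 14
After iteration 3: m = 2, maximum = 16, current = 16
After iteration 4: m = 3, maximum = 16, current = 11
After iteration 5: m = 4, maximum = 16, current = 5
After iteration 6: m = 5, maximum = 16, current = 5
After iteration 7: m = 6, maximum = 16, current = 4
Loop ends.

Final answer: 16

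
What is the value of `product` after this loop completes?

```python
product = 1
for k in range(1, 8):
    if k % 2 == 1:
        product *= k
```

Let's trace through this code step by step.

Initialize: product = 1
Entering loop: for k in range(1, 8):
After iteration 1: k = 1, product = 1
After iteration 2: k = 2, product = 1
After iteration 3: k = 3, product = 3
After iteration 4: k = 4, product = 3
After iteration 5: k = 5, product = 15
After iteration 6: k = 6, product = 15
After iteration 7: k = 7, product = 105
Loop ends.

Final answer: 105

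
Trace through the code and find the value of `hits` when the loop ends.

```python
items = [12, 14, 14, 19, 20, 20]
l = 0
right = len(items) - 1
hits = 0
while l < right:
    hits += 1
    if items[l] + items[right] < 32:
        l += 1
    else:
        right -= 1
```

Let's trace through this code step by step.

Initialize: items = [12, 14, 14, 19, 20, 20]
Initialize: l = 0
Initialize: right = 5
Initialize: hits = 0
Entering loop: while l < right:
After iteration 1: l = 0, right = 4, hits = 1
After iteration 2: l = 0, right = 3, hits = 2
After iteration 3: l = 1, right = 3, hits = 3
After iteration 4: l = 1, right = 2, hits = 4
After iteration 5: l = 2, right = 2, hits = 5
Loop ends.

Final answer: 5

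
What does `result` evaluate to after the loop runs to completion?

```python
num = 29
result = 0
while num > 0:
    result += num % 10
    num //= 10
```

Let's trace through this code step by step.

Initialize: num = 29
Initialize: result = 0
Entering loop: while num > 0:
After iteration 1: num = 2, result = 9
After iteration 2: num = 0, result = 11
Loop ends.

Final answer: 11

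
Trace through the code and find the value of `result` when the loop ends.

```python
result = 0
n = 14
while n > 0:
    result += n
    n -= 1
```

Let's trace through this code step by step.

Initialize: result = 0
Initialize: n = 14
Entering loop: while n > 0:
After iteration 1: result = 14, n = 13
After iteration 2: result = 27, n = 12
After iteration 3: result = 39, n = 11
After iteration 4: result = 50, n = 10
After iteration 5: result = 60, n = 9
After iteration 6: result = 69, n = 8
After iteration 7: result = 77, n = 7
After iteration 8: result = 84, n = 6
After iteration 9: result = 90, n = 5
After iteration 10: result = 95, n = 4
After iteration 11: result = 99, n = 3
After iteration 12: result = 102, n = 2
After iteration 13: result = 104, n = 1
After iteration 14: result = 105, n = 0
Loop ends.

Final answer: 105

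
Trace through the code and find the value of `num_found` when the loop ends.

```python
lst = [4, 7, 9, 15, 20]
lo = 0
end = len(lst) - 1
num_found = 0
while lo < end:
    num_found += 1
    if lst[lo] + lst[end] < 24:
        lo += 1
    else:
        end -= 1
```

Let's trace through this code step by step.

Initialize: lst = [4, 7, 9, 15, 20]
Initialize: lo = 0
Initialize: end = 4
Initialize: num_found = 0
Entering loop: while lo < end:
After iteration 1: lo = 0, end = 3, num_found = 1
After iteration 2: lo = 1, end = 3, num_found = 2
After iteration 3: lo = 2, end = 3, num_found = 3
After iteration 4: lo = 2, end = 2, num_found = 4
Loop ends.

Final answer: 4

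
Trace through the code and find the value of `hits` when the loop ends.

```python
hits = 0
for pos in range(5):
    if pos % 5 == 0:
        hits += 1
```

Let's trace through this code step by step.

Initialize: hits = 0
Entering loop: for pos in range(5):
After iteration 1: pos = 0, hits = 1
After iteration 2: pos = 1, hits = 1
After iteration 3: pos = 2, hits = 1
After iteration 4: pos = 3, hits = 1
After iteration 5: pos = 4, hits = 1
Loop ends.

Final answer: 1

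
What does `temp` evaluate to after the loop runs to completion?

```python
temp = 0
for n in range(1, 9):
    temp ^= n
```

Let's trace through this code step by step.

Initialize: temp = 0
Entering loop: for n in range(1, 9):
After iteration 1: n = 1, temp = 1
After iteration 2: n = 2, temp = 3
After iteration 3: n = 3, temp = 0
After iteration 4: n = 4, temp = 4
After iteration 5: n = 5, temp = 1
After iteration 6: n = 6, temp = 7
After iteration 7: n = 7, temp = 0
After iteration 8: n = 8, temp = 8
Loop ends.

Final answer: 8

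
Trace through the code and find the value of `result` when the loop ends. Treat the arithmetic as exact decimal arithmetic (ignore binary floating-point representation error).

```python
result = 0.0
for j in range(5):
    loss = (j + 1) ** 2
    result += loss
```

Let's trace through this code step by step.

Initialize: result = 0.0
Entering loop: for j in range(5):
After iteration 1: j = 0, result = 1.0, loss = 1
After iteration 2: j = 1, result = 5.0, loss = 4
After iteration 3: j = 2, result = 14.0, loss = 9
After iteration 4: j = 3, result = 30.0, loss = 16
After iteration 5: j = 4, result = 55.0, loss = 25
Loop ends.

Final answer: 55.0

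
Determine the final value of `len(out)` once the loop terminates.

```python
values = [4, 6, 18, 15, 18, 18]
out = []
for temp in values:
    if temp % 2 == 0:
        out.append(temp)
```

Let's trace through this code step by step.

Initialize: values = [4, 6, 18, 15, 18, 18]
Initialize: out = []
Entering loop: for temp in values:
After iteration 1: temp = 4, out = [4]
After iteration 2: temp = 6, out = [4, 6]
After iteration 3: temp = 18, out = [4, 6, 18]
After iteration 4: temp = 15, out = [4, 6, 18]
After iteration 5: temp = 18, out = [4, 6, 18, 18]
After iteration 6: temp = 18, out = [4, 6, 18, 18, 18]
Loop ends.
len(out) = 5

Final answer: 5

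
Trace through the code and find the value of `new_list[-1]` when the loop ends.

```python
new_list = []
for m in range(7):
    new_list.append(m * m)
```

Let's trace through this code step by step.

Initialize: new_list = []
Entering loop: for m in range(7):
After iteration 1: m = 0, new_list = [0]
After iteration 2: m = 1, new_list = [0, 1]
After iteration 3: m = 2, new_list = [0, 1, 4]
After iteration 4: m = 3, new_list = [0, 1, 4, 9]
After iteration 5: m = 4, new_list = [0, 1, 4, 9, 16]
After iteration 6: m = 5, new_list = [0, 1, 4, 9, 16, 25]
After iteration 7: m = 6, new_list = [0, 1, 4, 9, 16, 25, 36]
Loop ends.
new_list[-1] = 36

Final answer: 36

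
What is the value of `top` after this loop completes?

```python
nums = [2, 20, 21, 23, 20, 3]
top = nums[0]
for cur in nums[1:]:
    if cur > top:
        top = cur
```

Let's trace through this code step by step.

Initialize: nums = [2, 20, 21, 23, 20, 3]
Initialize: top = 2
Entering loop: for cur in nums[1:]:
After iteration 1: cur = 20, top = 20
After iteration 2: cur = 21, top = 21
After iteration 3: cur = 23, top = 23
After iteration 4: cur = 20, top = 23
After iteration 5: cur = 3, top = 23
Loop ends.

Final answer: 23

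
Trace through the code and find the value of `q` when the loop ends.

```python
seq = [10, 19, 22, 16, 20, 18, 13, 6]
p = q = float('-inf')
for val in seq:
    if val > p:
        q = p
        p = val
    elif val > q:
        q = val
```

Let's trace through this code step by step.

Initialize: seq = [10, 19, 22, 16, 20, 18, 13, 6]
Initialize: p = -inf
Initialize: q = -inf
Entering loop: for val in seq:
After iteration 1: val = 10, p = 10, q = -inf
After iteration 2: val = 19, p = 19, q = 10
After iteration 3: val = 22, p = 22, q = 19
After iteration 4: val = 16, p = 22, q = 19
After iteration 5: val = 20, p = 22, q = 20
After iteration 6: val = 18, p = 22, q = 20
After iteration 7: val = 13, p = 22, q = 20
After iteration 8: val = 6, p = 22, q = 20
Loop ends.

Final answer: 20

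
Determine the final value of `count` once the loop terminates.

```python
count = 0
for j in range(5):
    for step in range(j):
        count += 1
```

Let's trace through this code step by step.

Initialize: count = 0
Entering loop: for j in range(5):
After iteration 1: j = 0, count = 0
After iteration 2: j = 1, count = 1, step = 0
After iteration 3: j = 2, count = 3, step = 1
After iteration 4: j = 3, count = 6, step = 2
After iteration 5: j = 4, count = 10, step = 3
Loop ends.

Final answer: 10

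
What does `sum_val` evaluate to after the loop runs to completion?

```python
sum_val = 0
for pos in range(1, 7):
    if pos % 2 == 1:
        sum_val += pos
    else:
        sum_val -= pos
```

Let's trace through this code step by step.

Initialize: sum_val = 0
Entering loop: for pos in range(1, 7):
After iteration 1: pos = 1, sum_val = 1
After iteration 2: pos = 2, sum_val = -1
After iteration 3: pos = 3, sum_val = 2
After iteration 4: pos = 4, sum_val = -2
After iteration 5: pos = 5, sum_val = 3
After iteration 6: pos = 6, sum_val = -3
Loop ends.

Final answer: -3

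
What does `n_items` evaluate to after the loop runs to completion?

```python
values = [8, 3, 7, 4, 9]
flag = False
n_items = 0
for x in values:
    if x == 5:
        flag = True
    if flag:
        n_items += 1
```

Let's trace through this code step by step.

Initialize: values = [8, 3, 7, 4, 9]
Initialize: flag = False
Initialize: n_items = 0
Entering loop: for x in values:
After iteration 1: x = 8, n_items = 0
After iteration 2: x = 3, n_items = 0
After iteration 3: x = 7, n_items = 0
After iteration 4: x = 4, n_items = 0
After iteration 5: x = 9, n_items = 0
Loop ends.

Final answer: 0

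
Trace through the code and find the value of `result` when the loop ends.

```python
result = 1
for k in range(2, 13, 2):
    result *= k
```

Let's trace through this code step by step.

Initialize: result = 1
Entering loop: for k in range(2, 13, 2):
After iteration 1: k = 2, result = 2
After iteration 2: k = 4, result = 8
After iteration 3: k = 6, result = 48
After iteration 4: k = 8, result = 384
After iteration 5: k = 10, result = 3840
After iteration 6: k = 12, result = 46080
Loop ends.

Final answer: 46080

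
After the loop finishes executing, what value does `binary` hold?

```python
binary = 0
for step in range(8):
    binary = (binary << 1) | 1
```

Let's trace through this code step by step.

Initialize: binary = 0
Entering loop: for step in range(8):
After iteration 1: step = 0, binary = 1
After iteration 2: step = 1, binary = 3
After iteration 3: step = 2, binary = 7
After iteration 4: step = 3, binary = 15
After iteration 5: step = 4, binary = 31
After iteration 6: step = 5, binary = 63
After iteration 7: step = 6, binary = 127
After iteration 8: step = 7, binary = 255
Loop ends.

Final answer: 255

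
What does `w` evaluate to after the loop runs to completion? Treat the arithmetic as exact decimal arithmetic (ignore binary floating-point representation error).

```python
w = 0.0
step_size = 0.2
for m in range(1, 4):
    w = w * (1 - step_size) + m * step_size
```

Let's trace through this code step by step.

Initialize: w = 0.0
Initialize: step_size = 0.2
Entering loop: for m in range(1, 4):
After iteration 1: m = 1, w = 0.2
After iteration 2: m = 2, w = 0.56
After iteration 3: m = 3, w = 1.048
Loop ends.

Final answer: 1.048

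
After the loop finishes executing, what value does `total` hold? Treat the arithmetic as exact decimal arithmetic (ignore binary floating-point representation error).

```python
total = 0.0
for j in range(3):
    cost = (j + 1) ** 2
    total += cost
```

Let's trace through this code step by step.

Initialize: total = 0.0
Entering loop: for j in range(3):
After iteration 1: j = 0, total = 1.0, cost = 1
After iteration 2: j = 1, total = 5.0, cost = 4
After iteration 3: j = 2, total = 14.0, cost = 9
Loop ends.

Final answer: 14.0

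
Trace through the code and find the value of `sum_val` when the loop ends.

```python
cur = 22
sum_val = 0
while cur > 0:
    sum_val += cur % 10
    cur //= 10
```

Let's trace through this code step by step.

Initialize: cur = 22
Initialize: sum_val = 0
Entering loop: while cur > 0:
After iteration 1: cur = 2, sum_val = 2
After iteration 2: cur = 0, sum_val = 4
Loop ends.

Final answer: 4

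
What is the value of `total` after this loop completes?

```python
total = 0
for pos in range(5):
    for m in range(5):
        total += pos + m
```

Let's trace through this code step by step.

Initialize: total = 0
Entering loop: for pos in range(5):
After iteration 1: pos = 0, total = 10
After iteration 2: pos = 1, total = 25
After iteration 3: pos = 2, total = 45
After iteration 4: pos = 3, total = 70
After iteration 5: pos = 4, total = 100
Loop ends.

Final answer: 100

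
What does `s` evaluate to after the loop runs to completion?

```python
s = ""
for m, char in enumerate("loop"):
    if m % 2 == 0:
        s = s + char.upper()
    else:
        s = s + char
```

Let's trace through this code step by step.

Initialize: s = ''
Entering loop: for m, char in enumerate("loop"):
After iteration 1: m = 0, char = 'l', s = 'L'
After iteration 2: m = 1, char = 'o', s = 'Lo'
After iteration 3: m = 2, char = 'o', s = 'LoO'
After iteration 4: m = 3, char = 'p', s = 'LoOp'
Loop ends.

Final answer: 'LoOp'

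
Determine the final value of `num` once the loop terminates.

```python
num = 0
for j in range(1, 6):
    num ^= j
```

Let's trace through this code step by step.

Initialize: num = 0
Entering loop: for j in range(1, 6):
After iteration 1: j = 1, num = 1
After iteration 2: j = 2, num = 3
After iteration 3: j = 3, num = 0
After iteration 4: j = 4, num = 4
After iteration 5: j = 5, num = 1
Loop ends.

Final answer: 1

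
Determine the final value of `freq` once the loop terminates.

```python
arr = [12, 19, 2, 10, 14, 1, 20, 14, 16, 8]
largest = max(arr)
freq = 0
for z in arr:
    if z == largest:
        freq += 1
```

Let's trace through this code step by step.

Initialize: arr = [12, 19, 2, 10, 14, 1, 20, 14, 16, 8]
Initialize: largest = 20
Initialize: freq = 0
Entering loop: for z in arr:
After iteration 1: z = 12, freq = 0
After iteration 2: z = 19, freq = 0
After iteration 3: z = 2, freq = 0
After iteration 4: z = 10, freq = 0
After iteration 5: z = 14, freq = 0
After iteration 6: z = 1, freq = 0
After iteration 7: z = 20, freq = 1
After iteration 8: z = 14, freq = 1
After iteration 9: z = 16, freq = 1
After iteration 10: z = 8, freq = 1
Loop ends.

Final answer: 1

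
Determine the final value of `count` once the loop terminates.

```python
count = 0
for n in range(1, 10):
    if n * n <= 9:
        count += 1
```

Let's trace through this code step by step.

Initialize: count = 0
Entering loop: for n in range(1, 10):
After iteration 1: n = 1, count = 1
After iteration 2: n = 2, count = 2
After iteration 3: n = 3, count = 3
After iteration 4: n = 4, count = 3
After iteration 5: n = 5, count = 3
After iteration 6: n = 6, count = 3
After iteration 7: n = 7, count = 3
After iteration 8: n = 8, count = 3
After iteration 9: n = 9, count = 3
Loop ends.

Final answer: 3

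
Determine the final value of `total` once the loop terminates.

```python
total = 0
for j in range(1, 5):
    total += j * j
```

Let's trace through this code step by step.

Initialize: total = 0
Entering loop: for j in range(1, 5):
After iteration 1: j = 1, total = 1
After iteration 2: j = 2, total = 5
After iteration 3: j = 3, total = 14
After iteration 4: j = 4, total = 30
Loop ends.

Final answer: 30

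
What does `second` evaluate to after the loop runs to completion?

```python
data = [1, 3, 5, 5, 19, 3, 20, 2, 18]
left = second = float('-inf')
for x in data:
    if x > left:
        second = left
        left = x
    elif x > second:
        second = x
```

Let's trace through this code step by step.

Initialize: data = [1, 3, 5, 5, 19, 3, 20, 2, 18]
Initialize: left = -inf
Initialize: second = -inf
Entering loop: for x in data:
After iteration 1: x = 1, left = 1, second = -inf
After iteration 2: x = 3, left = 3, second = 1
After iteration 3: x = 5, left = 5, second = 3
After iteration 4: x = 5, left = 5, second = 5
After iteration 5: x = 19, left = 19, second = 5
After iteration 6: x = 3, left = 19, second = 5
After iteration 7: x = 20, left = 20, second = 19
After iteration 8: x = 2, left = 20, second = 19
After iteration 9: x = 18, left = 20, second = 19
Loop ends.

Final answer: 19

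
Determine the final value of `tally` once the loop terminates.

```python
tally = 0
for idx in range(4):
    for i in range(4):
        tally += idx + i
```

Let's trace through this code step by step.

Initialize: tally = 0
Entering loop: for idx in range(4):
After iteration 1: idx = 0, tally = 6
After iteration 2: idx = 1, tally = 16
After iteration 3: idx = 2, tally = 30
After iteration 4: idx = 3, tally = 48
Loop ends.

Final answer: 48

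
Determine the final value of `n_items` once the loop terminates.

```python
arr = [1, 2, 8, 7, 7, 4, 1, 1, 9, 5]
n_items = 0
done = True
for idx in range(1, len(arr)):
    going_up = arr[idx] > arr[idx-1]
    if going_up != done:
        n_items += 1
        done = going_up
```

Let's trace through this code step by step.

Initialize: arr = [1, 2, 8, 7, 7, 4, 1, 1, 9, 5]
Initialize: n_items = 0
Initialize: done = True
Entering loop: for idx in range(1, len(arr)):
After iteration 1: idx = 1, n_items = 0, done = True, going_up = True
After iteration 2: idx = 2, n_items = 0, done = True, going_up = True
After iteration 3: idx = 3, n_items = 1, done = False, going_up = False
After iteration 4: idx = 4, n_items = 1, done = False, going_up = False
After iteration 5: idx = 5, n_items = 1, done = False, going_up = False
After iteration 6: idx = 6, n_items = 1, done = False, going_up = False
After iteration 7: idx = 7, n_items = 1, done = False, going_up = False
After iteration 8: idx = 8, n_items = 2, done = True, going_up = True
After iteration 9: idx = 9, n_items = 3, done = False, going_up = False
Loop ends.

Final answer: 3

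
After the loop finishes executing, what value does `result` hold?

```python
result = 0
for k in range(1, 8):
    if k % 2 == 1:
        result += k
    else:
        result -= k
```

Let's trace through this code step by step.

Initialize: result = 0
Entering loop: for k in range(1, 8):
After iteration 1: k = 1, result = 1
After iteration 2: k = 2, result = -1
After iteration 3: k = 3, result = 2
After iteration 4: k = 4, result = -2
After iteration 5: k = 5, result = 3
After iteration 6: k = 6, result = -3
After iteration 7: k = 7, result = 4
Loop ends.

Final answer: 4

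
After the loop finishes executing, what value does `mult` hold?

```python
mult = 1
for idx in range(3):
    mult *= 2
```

Let's trace through this code step by step.

Initialize: mult = 1
Entering loop: for idx in range(3):
After iteration 1: idx = 0, mult = 2
After iteration 2: idx = 1, mult = 4
After iteration 3: idx = 2, mult = 8
Loop ends.

Final answer: 8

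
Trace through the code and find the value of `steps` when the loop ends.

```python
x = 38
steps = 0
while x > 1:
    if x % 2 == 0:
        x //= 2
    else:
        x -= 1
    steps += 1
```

Let's trace through this code step by step.

Initialize: x = 38
Initialize: steps = 0
Entering loop: while x > 1:
After iteration 1: x = 19, steps = 1
After iteration 2: x = 18, steps = 2
After iteration 3: x = 9, steps = 3
After iteration 4: x = 8, steps = 4
After iteration 5: x = 4, steps = 5
After iteration 6: x = 2, steps = 6
After iteration 7: x = 1, steps = 7
Loop ends.

Final answer: 7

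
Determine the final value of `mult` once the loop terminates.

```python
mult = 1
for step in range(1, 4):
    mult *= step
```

Let's trace through this code step by step.

Initialize: mult = 1
Entering loop: for step in range(1, 4):
After iteration 1: step = 1, mult = 1
After iteration 2: step = 2, mult = 2
After iteration 3: step = 3, mult = 6
Loop ends.

Final answer: 6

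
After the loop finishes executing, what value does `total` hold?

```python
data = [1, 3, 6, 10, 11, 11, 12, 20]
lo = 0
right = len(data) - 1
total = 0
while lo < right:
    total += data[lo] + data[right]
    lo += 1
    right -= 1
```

Let's trace through this code step by step.

Initialize: data = [1, 3, 6, 10, 11, 11, 12, 20]
Initialize: lo = 0
Initialize: right = 7
Initialize: total = 0
Entering loop: while lo < right:
After iteration 1: lo = 1, right = 6, total = 21
After iteration 2: lo = 2, right = 5, total = 36
After iteration 3: lo = 3, right = 4, total = 53
After iteration 4: lo = 4, right = 3, total = 74
Loop ends.

Final answer: 74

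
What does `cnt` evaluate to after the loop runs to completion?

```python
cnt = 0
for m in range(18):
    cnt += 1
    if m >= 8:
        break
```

Let's trace through this code step by step.

Initialize: cnt = 0
Entering loop: for m in range(18):
After iteration 1: m = 0, cnt = 1
After iteration 2: m = 1, cnt = 2
After iteration 3: m = 2, cnt = 3
After iteration 4: m = 3, cnt = 4
After iteration 5: m = 4, cnt = 5
After iteration 6: m = 5, cnt = 6
After iteration 7: m = 6, cnt = 7
After iteration 8: m = 7, cnt = 8
After iteration 9: m = 8, cnt = 9
Loop ends.

Final answer: 9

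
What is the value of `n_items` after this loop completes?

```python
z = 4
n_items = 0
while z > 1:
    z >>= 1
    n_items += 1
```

Let's trace through this code step by step.

Initialize: z = 4
Initialize: n_items = 0
Entering loop: while z > 1:
After iteration 1: z = 2, n_items = 1
After iteration 2: z = 1, n_items = 2
Loop ends.

Final answer: 2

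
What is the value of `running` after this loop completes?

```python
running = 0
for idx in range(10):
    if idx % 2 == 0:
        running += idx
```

Let's trace through this code step by step.

Initialize: running = 0
Entering loop: for idx in range(10):
After iteration 1: idx = 0, running = 0
After iteration 2: idx = 1, running = 0
After iteration 3: idx = 2, running = 2
After iteration 4: idx = 3, running = 2
After iteration 5: idx = 4, running = 6
After iteration 6: idx = 5, running = 6
After iteration 7: idx = 6, running = 12
After iteration 8: idx = 7, running = 12
After iteration 9: idx = 8, running = 20
After iteration 10: idx = 9, running = 20
Loop ends.

Final answer: 20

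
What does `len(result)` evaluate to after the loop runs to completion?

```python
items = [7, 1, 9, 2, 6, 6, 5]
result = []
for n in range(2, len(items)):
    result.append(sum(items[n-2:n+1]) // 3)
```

Let's trace through this code step by step.

Initialize: items = [7, 1, 9, 2, 6, 6, 5]
Initialize: result = []
Entering loop: for n in range(2, len(items)):
After iteration 1: n = 2, result = [5]
After iteration 2: n = 3, result = [5, 4]
After iteration 3: n = 4, result = [5, 4, 5]
After iteration 4: n = 5, result = [5, 4, 5, 4]
After iteration 5: n = 6, result = [5, 4, 5, 4, 5]
Loop ends.
len(result) = 5

Final answer: 5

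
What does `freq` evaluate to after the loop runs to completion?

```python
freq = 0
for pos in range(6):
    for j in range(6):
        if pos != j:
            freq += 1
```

Let's trace through this code step by step.

Initialize: freq = 0
Entering loop: for pos in range(6):
After iteration 1: pos = 0, freq = 5
After iteration 2: pos = 1, freq = 10
After iteration 3: pos = 2, freq = 15
After iteration 4: pos = 3, freq = 20
After iteration 5: pos = 4, freq = 25
After iteration 6: pos = 5, freq = 30
Loop ends.

Final answer: 30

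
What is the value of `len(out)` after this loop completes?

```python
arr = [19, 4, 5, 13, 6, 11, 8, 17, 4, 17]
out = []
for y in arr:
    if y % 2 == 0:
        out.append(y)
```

Let's trace through this code step by step.

Initialize: arr = [19, 4, 5, 13, 6, 11, 8, 17, 4, 17]
Initialize: out = []
Entering loop: for y in arr:
After iteration 1: y = 19, out = []
After iteration 2: y = 4, out = [4]
After iteration 3: y = 5, out = [4]
After iteration 4: y = 13, out = [4]
After iteration 5: y = 6, out = [4, 6]
After iteration 6: y = 11, out = [4, 6]
After iteration 7: y = 8, out = [4, 6, 8]
After iteration 8: y = 17, out = [4, 6, 8]
After iteration 9: y = 4, out = [4, 6, 8, 4]
After iteration 10: y = 17, out = [4, 6, 8, 4]
Loop ends.
len(out) = 4

Final answer: 4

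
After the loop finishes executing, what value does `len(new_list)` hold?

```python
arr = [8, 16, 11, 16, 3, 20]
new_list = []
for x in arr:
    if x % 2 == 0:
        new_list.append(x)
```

Let's trace through this code step by step.

Initialize: arr = [8, 16, 11, 16, 3, 20]
Initialize: new_list = []
Entering loop: for x in arr:
After iteration 1: x = 8, new_list = [8]
After iteration 2: x = 16, new_list = [8, 16]
After iteration 3: x = 11, new_list = [8, 16]
After iteration 4: x = 16, new_list = [8, 16, 16]
After iteration 5: x = 3, new_list = [8, 16, 16]
After iteration 6: x = 20, new_list = [8, 16, 16, 20]
Loop ends.
len(new_list) = 4

Final answer: 4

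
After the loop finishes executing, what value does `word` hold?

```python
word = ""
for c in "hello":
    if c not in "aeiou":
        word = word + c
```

Let's trace through this code step by step.

Initialize: word = ''
Entering loop: for c in "hello":
After iteration 1: c = 'h', word = 'h'
After iteration 2: c = 'e', word = 'h'
After iteration 3: c = 'l', word = 'hl'
After iteration 4: c = 'l', word = 'hll'
After iteration 5: c = 'o', word = 'hll'
Loop ends.

Final answer: 'hll'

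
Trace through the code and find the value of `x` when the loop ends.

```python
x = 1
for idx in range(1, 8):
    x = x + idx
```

Let's trace through this code step by step.

Initialize: x = 1
Entering loop: for idx in range(1, 8):
After iteration 1: idx = 1, x = 2
After iteration 2: idx = 2, x = 4
After iteration 3: idx = 3, x = 7
After iteration 4: idx = 4, x = 11
After iteration 5: idx = 5, x = 16
After iteration 6: idx = 6, x = 22
After iteration 7: idx = 7, x = 29
Loop ends.

Final answer: 29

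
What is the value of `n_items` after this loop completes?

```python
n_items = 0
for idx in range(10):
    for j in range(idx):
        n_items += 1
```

Let's trace through this code step by step.

Initialize: n_items = 0
Entering loop: for idx in range(10):
After iteration 1: idx = 0, n_items = 0
After iteration 2: idx = 1, n_items = 1, j = 0
After iteration 3: idx = 2, n_items = 3, j = 1
After iteration 4: idx = 3, n_items = 6, j = 2
After iteration 5: idx = 4, n_items = 10, j = 3
After iteration 6: idx = 5, n_items = 15, j = 4
After iteration 7: idx = 6, n_items = 21, j = 5
After iteration 8: idx = 7, n_items = 28, j = 6
After iteration 9: idx = 8, n_items = 36, j = 7
After iteration 10: idx = 9, n_items = 45, j = 8
Loop ends.

Final answer: 45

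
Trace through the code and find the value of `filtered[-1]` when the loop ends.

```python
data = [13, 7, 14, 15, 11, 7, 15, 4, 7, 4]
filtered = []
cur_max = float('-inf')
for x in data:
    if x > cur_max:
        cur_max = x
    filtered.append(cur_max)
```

Let's trace through this code step by step.

Initialize: data = [13, 7, 14, 15, 11, 7, 15, 4, 7, 4]
Initialize: filtered = []
Initialize: cur_max = -inf
Entering loop: for x in data:
After iteration 1: x = 13, filtered = [13], cur_max = 13
After iteration 2: x = 7, filtered = [13, 13], cur_max = 13
After iteration 3: x = 14, filtered = [13, 13, 14], cur_max = 14
After iteration 4: x = 15, filtered = [13, 13, 14, 15], cur_max = 15
After iteration 5: x = 11, filtered = [13, 13, 14, 15, 15], cur_max = 15
After iteration 6: x = 7, filtered = [13, 13, 14, 15, 15, 15], cur_max = 15
After iteration 7: x = 15, filtered = [13, 13, 14, 15, 15, 15, 15], cur_max = 15
After iteration 8: x = 4, filtered = [13, 13, 14, 15, 15, 15, 15, 15], cur_max = 15
After iteration 9: x = 7, filtered = [13, 13, 14, 15, 15, 15, 15, 15, 15], cur_max = 15
After iteration 10: x = 4, filtered = [13, 13, 14, 15, 15, 15, 15, 15, 15, 15], cur_max = 15
Loop ends.
filtered[-1] = 15

Final answer: 15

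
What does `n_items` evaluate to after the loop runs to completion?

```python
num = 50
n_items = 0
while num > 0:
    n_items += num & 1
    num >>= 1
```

Let's trace through this code step by step.

Initialize: num = 50
Initialize: n_items = 0
Entering loop: while num > 0:
After iteration 1: num = 25, n_items = 0
After iteration 2: num = 12, n_items = 1
After iteration 3: num = 6, n_items = 1
After iteration 4: num = 3, n_items = 1
After iteration 5: num = 1, n_items = 2
After iteration 6: num = 0, n_items = 3
Loop ends.

Final answer: 3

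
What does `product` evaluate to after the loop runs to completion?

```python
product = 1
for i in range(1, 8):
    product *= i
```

Let's trace through this code step by step.

Initialize: product = 1
Entering loop: for i in range(1, 8):
After iteration 1: i = 1, product = 1
After iteration 2: i = 2, product = 2
After iteration 3: i = 3, product = 6
After iteration 4: i = 4, product = 24
After iteration 5: i = 5, product = 120
After iteration 6: i = 6, product = 720
After iteration 7: i = 7, product = 5040
Loop ends.

Final answer: 5040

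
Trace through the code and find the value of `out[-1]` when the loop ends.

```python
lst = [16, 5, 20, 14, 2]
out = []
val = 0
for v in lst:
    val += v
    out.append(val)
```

Let's trace through this code step by step.

Initialize: lst = [16, 5, 20, 14, 2]
Initialize: out = []
Initialize: val = 0
Entering loop: for v in lst:
After iteration 1: v = 16, out = [16], val = 16
After iteration 2: v = 5, out = [16, 21], val = 21
After iteration 3: v = 20, out = [16, 21, 41], val = 41
After iteration 4: v = 14, out = [16, 21, 41, 55], val = 55
After iteration 5: v = 2, out = [16, 21, 41, 55, 57], val = 57
Loop ends.
out[-1] = 57

Final answer: 57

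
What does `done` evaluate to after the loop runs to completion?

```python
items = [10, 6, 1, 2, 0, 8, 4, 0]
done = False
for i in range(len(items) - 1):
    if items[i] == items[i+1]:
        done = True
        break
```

Let's trace through this code step by step.

Initialize: items = [10, 6, 1, 2, 0, 8, 4, 0]
Initialize: done = False
Entering loop: for i in range(len(items) - 1):
After iteration 1: i = 0, done = False
After iteration 2: i = 1, done = False
After iteration 3: i = 2, done = False
After iteration 4: i = 3, done = False
After iteration 5: i = 4, done = False
After iteration 6: i = 5, done = False
After iteration 7: i = 6, done = False
Loop ends.

Final answer: False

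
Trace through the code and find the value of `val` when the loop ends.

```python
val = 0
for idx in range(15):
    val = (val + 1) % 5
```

Let's trace through this code step by step.

Initialize: val = 0
Entering loop: for idx in range(15):
After iteration 1: idx = 0, val = 1
After iteration 2: idx = 1, val = 2
After iteration 3: idx = 2, val = 3
After iteration 4: idx = 3, val = 4
After iteration 5: idx = 4, val = 0
After iteration 6: idx = 5, val = 1
After iteration 7: idx = 6, val = 2
After iteration 8: idx = 7, val = 3
After iteration 9: idx = 8, val = 4
After iteration 10: idx = 9, val = 0
After iteration 11: idx = 10, val = 1
After iteration 12: idx = 11, val = 2
After iteration 13: idx = 12, val = 3
After iteration 14: idx = 13, val = 4
After iteration 15: idx = 14, val = 0
Loop ends.

Final answer: 0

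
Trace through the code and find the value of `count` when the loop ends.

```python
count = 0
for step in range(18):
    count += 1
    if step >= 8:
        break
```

Let's trace through this code step by step.

Initialize: count = 0
Entering loop: for step in range(18):
After iteration 1: step = 0, count = 1
After iteration 2: step = 1, count = 2
After iteration 3: step = 2, count = 3
After iteration 4: step = 3, count = 4
After iteration 5: step = 4, count = 5
After iteration 6: step = 5, count = 6
After iteration 7: step = 6, count = 7
After iteration 8: step = 7, count = 8
After iteration 9: step = 8, count = 9
Loop ends.

Final answer: 9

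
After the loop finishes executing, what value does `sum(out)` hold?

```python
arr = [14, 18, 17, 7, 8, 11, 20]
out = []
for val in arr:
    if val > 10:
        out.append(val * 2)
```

Let's trace through this code step by step.

Initialize: arr = [14, 18, 17, 7, 8, 11, 20]
Initialize: out = []
Entering loop: for val in arr:
After iteration 1: val = 14, out = [28]
After iteration 2: val = 18, out = [28, 36]
After iteration 3: val = 17, out = [28, 36, 34]
After iteration 4: val = 7, out = [28, 36, 34]
After iteration 5: val = 8, out = [28, 36, 34]
After iteration 6: val = 11, out = [28, 36, 34, 22]
After iteration 7: val = 20, out = [28, 36, 34, 22, 40]
Loop ends.
sum(out) = 160

Final answer: 160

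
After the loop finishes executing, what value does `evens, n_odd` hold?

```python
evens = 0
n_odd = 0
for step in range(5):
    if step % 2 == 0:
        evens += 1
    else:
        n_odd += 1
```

Let's trace through this code step by step.

Initialize: evens = 0
Initialize: n_odd = 0
Entering loop: for step in range(5):
After iteration 1: step = 0, evens = 1, n_odd = 0
After iteration 2: step = 1, evens = 1, n_odd = 1
After iteration 3: step = 2, evens = 2, n_odd = 1
After iteration 4: step = 3, evens = 2, n_odd = 2
After iteration 5: step = 4, evens = 3, n_odd = 2
Loop ends.

Final answer: 3, 2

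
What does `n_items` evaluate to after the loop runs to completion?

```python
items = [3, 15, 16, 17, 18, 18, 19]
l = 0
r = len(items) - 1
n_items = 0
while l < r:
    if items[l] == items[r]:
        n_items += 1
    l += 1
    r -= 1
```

Let's trace through this code step by step.

Initialize: items = [3, 15, 16, 17, 18, 18, 19]
Initialize: l = 0
Initialize: r = 6
Initialize: n_items = 0
Entering loop: while l < r:
After iteration 1: l = 1, r = 5, n_items = 0
After iteration 2: l = 2, r = 4, n_items = 0
After iteration 3: l = 3, r = 3, n_items = 0
Loop ends.

Final answer: 0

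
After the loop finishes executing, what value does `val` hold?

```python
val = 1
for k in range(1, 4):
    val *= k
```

Let's trace through this code step by step.

Initialize: val = 1
Entering loop: for k in range(1, 4):
After iteration 1: k = 1, val = 1
After iteration 2: k = 2, val = 2
After iteration 3: k = 3, val = 6
Loop ends.

Final answer: 6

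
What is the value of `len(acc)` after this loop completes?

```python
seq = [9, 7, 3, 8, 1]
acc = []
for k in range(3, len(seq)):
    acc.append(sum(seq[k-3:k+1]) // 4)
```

Let's trace through this code step by step.

Initialize: seq = [9, 7, 3, 8, 1]
Initialize: acc = []
Entering loop: for k in range(3, len(seq)):
After iteration 1: k = 3, acc = [6]
After iteration 2: k = 4, acc = [6, 4]
Loop ends.
len(acc) = 2

Final answer: 2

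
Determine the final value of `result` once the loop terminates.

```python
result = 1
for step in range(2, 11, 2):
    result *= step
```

Let's trace through this code step by step.

Initialize: result = 1
Entering loop: for step in range(2, 11, 2):
After iteration 1: step = 2, result = 2
After iteration 2: step = 4, result = 8
After iteration 3: step = 6, result = 48
After iteration 4: step = 8, result = 384
After iteration 5: step = 10, result = 3840
Loop ends.

Final answer: 3840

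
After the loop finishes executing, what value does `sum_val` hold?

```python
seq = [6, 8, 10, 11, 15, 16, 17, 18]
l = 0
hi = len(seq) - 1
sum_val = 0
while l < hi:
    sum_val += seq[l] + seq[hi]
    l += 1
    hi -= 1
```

Let's trace through this code step by step.

Initialize: seq = [6, 8, 10, 11, 15, 16, 17, 18]
Initialize: l = 0
Initialize: hi = 7
Initialize: sum_val = 0
Entering loop: while l < hi:
After iteration 1: l = 1, hi = 6, sum_val = 24
After iteration 2: l = 2, hi = 5, sum_val = 49
After iteration 3: l = 3, hi = 4, sum_val = 75
After iteration 4: l = 4, hi = 3, sum_val = 101
Loop ends.

Final answer: 101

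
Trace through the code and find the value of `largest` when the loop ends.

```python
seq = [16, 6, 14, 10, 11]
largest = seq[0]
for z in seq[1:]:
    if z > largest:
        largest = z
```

Let's trace through this code step by step.

Initialize: seq = [16, 6, 14, 10, 11]
Initialize: largest = 16
Entering loop: for z in seq[1:]:
After iteration 1: z = 6, largest = 16
After iteration 2: z = 14, largest = 16
After iteration 3: z = 10, largest = 16
After iteration 4: z = 11, largest = 16
Loop ends.

Final answer: 16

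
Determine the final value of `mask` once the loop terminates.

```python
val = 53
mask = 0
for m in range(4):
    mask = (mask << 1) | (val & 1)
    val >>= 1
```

Let's trace through this code step by step.

Initialize: val = 53
Initialize: mask = 0
Entering loop: for m in range(4):
After iteration 1: m = 0, val = 26, mask = 1
After iteration 2: m = 1, val = 13, mask = 2
After iteration 3: m = 2, val = 6, mask = 5
After iteration 4: m = 3, val = 3, mask = 10
Loop ends.

Final answer: 10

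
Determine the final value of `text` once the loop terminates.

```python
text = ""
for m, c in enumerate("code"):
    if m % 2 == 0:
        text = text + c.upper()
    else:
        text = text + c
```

Let's trace through this code step by step.

Initialize: text = ''
Entering loop: for m, c in enumerate("code"):
After iteration 1: m = 0, c = 'c', text = 'C'
After iteration 2: m = 1, c = 'o', text = 'Co'
After iteration 3: m = 2, c = 'd', text = 'CoD'
After iteration 4: m = 3, c = 'e', text = 'CoDe'
Loop ends.

Final answer: 'CoDe'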